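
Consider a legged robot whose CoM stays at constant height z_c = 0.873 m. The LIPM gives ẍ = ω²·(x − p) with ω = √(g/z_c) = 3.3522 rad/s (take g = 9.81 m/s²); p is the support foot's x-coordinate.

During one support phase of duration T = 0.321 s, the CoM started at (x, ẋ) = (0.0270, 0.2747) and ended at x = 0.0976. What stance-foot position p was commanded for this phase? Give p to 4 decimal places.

ωT = 3.3522·0.321 = 1.076056; cosh(ωT) = 1.637013, sinh(ωT) = 1.296076
x(T) = p + (x₀−p)·cosh(ωT) + (ẋ₀/ω)·sinh(ωT) ⇒ p·(1 − cosh) = x(T) − x₀·cosh − (ẋ₀/ω)·sinh
numerator   = 0.0976 − (0.0270)·1.637013 − (0.2747/3.3522)·1.296076 = -0.052808
denominator = 1 − 1.637013 = -0.637013
p = -0.052808 / -0.637013 = 0.0829

p = 0.0829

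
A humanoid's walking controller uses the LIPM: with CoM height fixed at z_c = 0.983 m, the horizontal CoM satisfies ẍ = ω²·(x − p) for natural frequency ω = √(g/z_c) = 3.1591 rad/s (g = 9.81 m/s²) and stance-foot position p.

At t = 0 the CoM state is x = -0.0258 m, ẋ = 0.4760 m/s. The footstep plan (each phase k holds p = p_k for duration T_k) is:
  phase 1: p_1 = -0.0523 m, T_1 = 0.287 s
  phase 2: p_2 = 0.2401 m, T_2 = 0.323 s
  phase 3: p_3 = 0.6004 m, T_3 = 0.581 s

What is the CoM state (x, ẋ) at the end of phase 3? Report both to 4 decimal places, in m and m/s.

x = 0.7046, ẋ = 0.5730

phase 1: p=-0.0523, T=0.287, ωT=0.906662, cosh=1.439957, sinh=1.036086; start (x,ẋ)=(-0.025800, 0.476000) → end (x,ẋ)=(0.141972, 0.772156)
phase 2: p=0.2401, T=0.323, ωT=1.020389, cosh=1.567365, sinh=1.206910; start (x,ẋ)=(0.141972, 0.772156) → end (x,ẋ)=(0.381294, 0.836113)
phase 3: p=0.6004, T=0.581, ωT=1.835437, cosh=3.213708, sinh=3.054165; start (x,ẋ)=(0.381294, 0.836113) → end (x,ẋ)=(0.704598, 0.573001)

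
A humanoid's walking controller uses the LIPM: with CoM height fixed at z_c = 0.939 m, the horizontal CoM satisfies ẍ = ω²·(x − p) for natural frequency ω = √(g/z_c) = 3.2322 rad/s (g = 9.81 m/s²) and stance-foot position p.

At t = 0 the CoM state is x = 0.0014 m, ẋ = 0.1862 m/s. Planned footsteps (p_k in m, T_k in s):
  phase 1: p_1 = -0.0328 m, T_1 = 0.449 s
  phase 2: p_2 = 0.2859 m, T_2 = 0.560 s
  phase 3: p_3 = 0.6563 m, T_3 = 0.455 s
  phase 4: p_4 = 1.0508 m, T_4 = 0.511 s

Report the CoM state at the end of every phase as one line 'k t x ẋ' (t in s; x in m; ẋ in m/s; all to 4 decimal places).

1 0.4490 0.1604 0.6422
2 1.0090 0.4830 0.8084
3 1.4640 0.7747 0.6972
4 1.9750 0.8462 -0.3564

phase 1: p=-0.0328, T=0.449, ωT=1.451258, cosh=2.251378, sinh=2.017102; start (x,ẋ)=(0.001400, 0.186200) → end (x,ẋ)=(0.160398, 0.642180)
phase 2: p=0.2859, T=0.560, ωT=1.810032, cosh=3.137146, sinh=2.973497; start (x,ẋ)=(0.160398, 0.642180) → end (x,ẋ)=(0.482962, 0.808419)
phase 3: p=0.6563, T=0.455, ωT=1.470651, cosh=2.290922, sinh=2.061146; start (x,ẋ)=(0.482962, 0.808419) → end (x,ẋ)=(0.774717, 0.697239)
phase 4: p=1.0508, T=0.511, ωT=1.651654, cosh=2.703666, sinh=2.511934; start (x,ẋ)=(0.774717, 0.697239) → end (x,ẋ)=(0.846231, -0.356432)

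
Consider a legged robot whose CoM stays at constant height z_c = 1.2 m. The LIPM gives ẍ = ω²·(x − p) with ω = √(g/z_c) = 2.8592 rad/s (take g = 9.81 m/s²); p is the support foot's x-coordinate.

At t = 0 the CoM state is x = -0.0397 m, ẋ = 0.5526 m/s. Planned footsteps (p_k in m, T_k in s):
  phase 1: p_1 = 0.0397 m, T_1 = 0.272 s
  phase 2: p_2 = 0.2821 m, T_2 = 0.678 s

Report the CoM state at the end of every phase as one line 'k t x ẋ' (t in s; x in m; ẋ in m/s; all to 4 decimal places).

phase 1: p=0.0397, T=0.272, ωT=0.777702, cosh=1.317963, sinh=0.858503; start (x,ẋ)=(-0.039700, 0.552600) → end (x,ẋ)=(0.100977, 0.533409)
phase 2: p=0.2821, T=0.678, ωT=1.938538, cosh=3.546248, sinh=3.402334; start (x,ẋ)=(0.100977, 0.533409) → end (x,ẋ)=(0.274529, 0.129646)

1 0.2720 0.1010 0.5334
2 0.9500 0.2745 0.1296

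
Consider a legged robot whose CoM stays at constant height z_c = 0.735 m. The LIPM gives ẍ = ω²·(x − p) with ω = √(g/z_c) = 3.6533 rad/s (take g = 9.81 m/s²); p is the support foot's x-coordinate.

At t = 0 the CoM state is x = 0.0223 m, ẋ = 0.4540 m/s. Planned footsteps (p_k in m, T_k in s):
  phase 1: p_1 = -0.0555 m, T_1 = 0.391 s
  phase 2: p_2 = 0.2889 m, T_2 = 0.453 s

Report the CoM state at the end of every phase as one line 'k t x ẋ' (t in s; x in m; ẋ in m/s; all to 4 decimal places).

1 0.3910 0.3605 1.5604
2 0.8440 1.5597 4.8907

phase 1: p=-0.0555, T=0.391, ωT=1.428440, cosh=2.205935, sinh=1.966252; start (x,ẋ)=(0.022300, 0.454000) → end (x,ẋ)=(0.360470, 1.560356)
phase 2: p=0.2889, T=0.453, ωT=1.654945, cosh=2.711947, sinh=2.520845; start (x,ẋ)=(0.360470, 1.560356) → end (x,ẋ)=(1.559669, 4.890721)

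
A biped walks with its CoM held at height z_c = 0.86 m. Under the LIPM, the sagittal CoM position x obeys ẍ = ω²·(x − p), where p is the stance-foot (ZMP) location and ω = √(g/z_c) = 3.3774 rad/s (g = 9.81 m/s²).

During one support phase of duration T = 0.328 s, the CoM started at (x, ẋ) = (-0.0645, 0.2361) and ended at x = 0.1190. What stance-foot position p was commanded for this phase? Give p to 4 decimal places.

p = -0.1959

ωT = 3.3774·0.328 = 1.107787; cosh(ωT) = 1.678970, sinh(ωT) = 1.348681
x(T) = p + (x₀−p)·cosh(ωT) + (ẋ₀/ω)·sinh(ωT) ⇒ p·(1 − cosh) = x(T) − x₀·cosh − (ẋ₀/ω)·sinh
numerator   = 0.1190 − (-0.0645)·1.678970 − (0.2361/3.3774)·1.348681 = 0.133013
denominator = 1 − 1.678970 = -0.678970
p = 0.133013 / -0.678970 = -0.1959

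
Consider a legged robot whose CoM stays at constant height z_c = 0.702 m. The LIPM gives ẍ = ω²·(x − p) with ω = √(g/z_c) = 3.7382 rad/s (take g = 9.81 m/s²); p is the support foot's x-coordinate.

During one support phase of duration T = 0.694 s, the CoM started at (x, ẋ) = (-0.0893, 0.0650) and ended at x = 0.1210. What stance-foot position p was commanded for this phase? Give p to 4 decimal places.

p = -0.1058

ωT = 3.7382·0.694 = 2.594311; cosh(ωT) = 6.731027, sinh(ωT) = 6.656330
x(T) = p + (x₀−p)·cosh(ωT) + (ẋ₀/ω)·sinh(ωT) ⇒ p·(1 − cosh) = x(T) − x₀·cosh − (ẋ₀/ω)·sinh
numerator   = 0.1210 − (-0.0893)·6.731027 − (0.0650/3.7382)·6.656330 = 0.606340
denominator = 1 − 6.731027 = -5.731027
p = 0.606340 / -5.731027 = -0.1058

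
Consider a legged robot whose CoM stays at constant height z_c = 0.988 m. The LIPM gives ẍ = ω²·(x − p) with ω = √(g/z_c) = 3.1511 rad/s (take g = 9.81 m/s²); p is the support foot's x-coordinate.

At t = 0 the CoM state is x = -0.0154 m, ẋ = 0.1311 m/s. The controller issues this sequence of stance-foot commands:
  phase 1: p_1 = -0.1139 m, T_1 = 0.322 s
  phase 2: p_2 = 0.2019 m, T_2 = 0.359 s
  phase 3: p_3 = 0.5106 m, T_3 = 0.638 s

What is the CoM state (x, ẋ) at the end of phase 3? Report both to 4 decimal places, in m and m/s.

phase 1: p=-0.1139, T=0.322, ωT=1.014654, cosh=1.560469, sinh=1.197941; start (x,ẋ)=(-0.015400, 0.131100) → end (x,ẋ)=(0.089646, 0.576398)
phase 2: p=0.2019, T=0.359, ωT=1.131245, cosh=1.711072, sinh=1.388441; start (x,ẋ)=(0.089646, 0.576398) → end (x,ẋ)=(0.263798, 0.495134)
phase 3: p=0.5106, T=0.638, ωT=2.010402, cosh=3.800126, sinh=3.666191; start (x,ẋ)=(0.263798, 0.495134) → end (x,ẋ)=(0.148794, -0.969612)

x = 0.1488, ẋ = -0.9696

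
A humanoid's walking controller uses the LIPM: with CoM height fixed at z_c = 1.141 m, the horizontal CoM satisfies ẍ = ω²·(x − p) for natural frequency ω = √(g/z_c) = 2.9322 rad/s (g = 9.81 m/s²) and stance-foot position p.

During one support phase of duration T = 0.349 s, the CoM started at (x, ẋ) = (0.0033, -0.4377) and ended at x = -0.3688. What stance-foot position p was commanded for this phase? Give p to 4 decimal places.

ωT = 2.9322·0.349 = 1.023338; cosh(ωT) = 1.570930, sinh(ωT) = 1.211537
x(T) = p + (x₀−p)·cosh(ωT) + (ẋ₀/ω)·sinh(ωT) ⇒ p·(1 − cosh) = x(T) − x₀·cosh − (ẋ₀/ω)·sinh
numerator   = -0.3688 − (0.0033)·1.570930 − (-0.4377/2.9322)·1.211537 = -0.193134
denominator = 1 − 1.570930 = -0.570930
p = -0.193134 / -0.570930 = 0.3383

p = 0.3383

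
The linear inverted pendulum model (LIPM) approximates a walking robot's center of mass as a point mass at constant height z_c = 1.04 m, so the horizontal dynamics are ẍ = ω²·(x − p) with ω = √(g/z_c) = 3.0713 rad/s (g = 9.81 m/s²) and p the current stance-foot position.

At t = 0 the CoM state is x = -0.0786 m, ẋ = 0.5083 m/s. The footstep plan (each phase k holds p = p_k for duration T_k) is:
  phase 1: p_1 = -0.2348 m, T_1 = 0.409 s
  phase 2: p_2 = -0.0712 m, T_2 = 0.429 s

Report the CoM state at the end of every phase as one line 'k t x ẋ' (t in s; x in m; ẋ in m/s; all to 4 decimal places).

phase 1: p=-0.2348, T=0.409, ωT=1.256162, cosh=1.898330, sinh=1.613585; start (x,ẋ)=(-0.078600, 0.508300) → end (x,ẋ)=(0.328768, 1.739018)
phase 2: p=-0.0712, T=0.429, ωT=1.317588, cosh=2.001091, sinh=1.733311; start (x,ẋ)=(0.328768, 1.739018) → end (x,ẋ)=(1.710599, 5.609168)

1 0.4090 0.3288 1.7390
2 0.8380 1.7106 5.6092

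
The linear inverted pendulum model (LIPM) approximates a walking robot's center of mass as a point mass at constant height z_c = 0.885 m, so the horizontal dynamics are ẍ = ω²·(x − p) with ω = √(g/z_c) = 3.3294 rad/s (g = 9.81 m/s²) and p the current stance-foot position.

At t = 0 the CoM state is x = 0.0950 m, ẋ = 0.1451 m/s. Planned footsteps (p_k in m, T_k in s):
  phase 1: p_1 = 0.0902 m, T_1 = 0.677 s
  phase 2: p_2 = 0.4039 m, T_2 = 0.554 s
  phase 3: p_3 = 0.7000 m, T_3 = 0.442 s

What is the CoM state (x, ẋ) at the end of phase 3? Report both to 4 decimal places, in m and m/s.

x = 2.0428, ẋ = 4.7353

phase 1: p=0.0902, T=0.677, ωT=2.254004, cosh=4.815389, sinh=4.710410; start (x,ẋ)=(0.095000, 0.145100) → end (x,ẋ)=(0.318600, 0.773991)
phase 2: p=0.4039, T=0.554, ωT=1.844488, cosh=3.241482, sinh=3.083376; start (x,ẋ)=(0.318600, 0.773991) → end (x,ẋ)=(0.844199, 1.633207)
phase 3: p=0.7000, T=0.442, ωT=1.471595, cosh=2.292868, sinh=2.063309; start (x,ẋ)=(0.844199, 1.633207) → end (x,ẋ)=(2.042768, 4.735318)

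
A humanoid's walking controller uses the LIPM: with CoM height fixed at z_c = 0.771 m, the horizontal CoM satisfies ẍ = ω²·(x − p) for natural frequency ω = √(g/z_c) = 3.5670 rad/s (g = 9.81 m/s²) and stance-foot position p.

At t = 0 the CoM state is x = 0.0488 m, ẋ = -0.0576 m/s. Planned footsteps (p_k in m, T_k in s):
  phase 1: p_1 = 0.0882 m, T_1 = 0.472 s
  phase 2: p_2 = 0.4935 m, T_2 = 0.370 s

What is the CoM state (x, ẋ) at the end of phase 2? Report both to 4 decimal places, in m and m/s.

phase 1: p=0.0882, T=0.472, ωT=1.683624, cosh=2.785368, sinh=2.599668; start (x,ẋ)=(0.048800, -0.057600) → end (x,ẋ)=(-0.063523, -0.525794)
phase 2: p=0.4935, T=0.370, ωT=1.319790, cosh=2.004913, sinh=1.737722; start (x,ẋ)=(-0.063523, -0.525794) → end (x,ẋ)=(-0.879432, -4.506853)

x = -0.8794, ẋ = -4.5069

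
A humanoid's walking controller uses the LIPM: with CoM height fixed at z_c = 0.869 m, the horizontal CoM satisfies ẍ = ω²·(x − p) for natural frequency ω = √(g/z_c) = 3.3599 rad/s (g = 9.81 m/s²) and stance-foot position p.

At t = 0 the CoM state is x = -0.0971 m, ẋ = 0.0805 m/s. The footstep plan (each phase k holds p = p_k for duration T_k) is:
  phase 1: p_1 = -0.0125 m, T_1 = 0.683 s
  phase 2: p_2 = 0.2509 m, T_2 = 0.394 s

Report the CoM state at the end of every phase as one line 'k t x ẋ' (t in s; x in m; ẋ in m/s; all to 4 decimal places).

phase 1: p=-0.0125, T=0.683, ωT=2.294812, cosh=5.011674, sinh=4.910894; start (x,ẋ)=(-0.097100, 0.080500) → end (x,ẋ)=(-0.318827, -0.992470)
phase 2: p=0.2509, T=0.394, ωT=1.323801, cosh=2.011899, sinh=1.745777; start (x,ẋ)=(-0.318827, -0.992470) → end (x,ẋ)=(-1.411013, -5.338561)

1 0.6830 -0.3188 -0.9925
2 1.0770 -1.4110 -5.3386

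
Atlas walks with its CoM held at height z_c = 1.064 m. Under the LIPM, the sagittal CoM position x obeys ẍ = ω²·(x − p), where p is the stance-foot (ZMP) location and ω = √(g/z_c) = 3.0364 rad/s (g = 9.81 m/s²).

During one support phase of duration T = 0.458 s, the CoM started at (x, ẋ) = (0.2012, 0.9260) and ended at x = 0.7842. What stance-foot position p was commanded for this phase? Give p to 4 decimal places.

p = 0.1938

ωT = 3.0364·0.458 = 1.390671; cosh(ωT) = 2.133227, sinh(ωT) = 1.884319
x(T) = p + (x₀−p)·cosh(ωT) + (ẋ₀/ω)·sinh(ωT) ⇒ p·(1 − cosh) = x(T) − x₀·cosh − (ẋ₀/ω)·sinh
numerator   = 0.7842 − (0.2012)·2.133227 − (0.9260/3.0364)·1.884319 = -0.219659
denominator = 1 − 2.133227 = -1.133227
p = -0.219659 / -1.133227 = 0.1938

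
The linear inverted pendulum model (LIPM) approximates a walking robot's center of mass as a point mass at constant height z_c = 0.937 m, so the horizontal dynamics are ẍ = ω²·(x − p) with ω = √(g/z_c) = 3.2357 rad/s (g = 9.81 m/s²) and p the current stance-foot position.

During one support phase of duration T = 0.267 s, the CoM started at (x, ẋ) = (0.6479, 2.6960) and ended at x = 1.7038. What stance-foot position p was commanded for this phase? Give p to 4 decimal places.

p = 0.0355

ωT = 3.2357·0.267 = 0.863932; cosh(ωT) = 1.396986, sinh(ωT) = 0.975485
x(T) = p + (x₀−p)·cosh(ωT) + (ẋ₀/ω)·sinh(ωT) ⇒ p·(1 − cosh) = x(T) − x₀·cosh − (ẋ₀/ω)·sinh
numerator   = 1.7038 − (0.6479)·1.396986 − (2.6960/3.2357)·0.975485 = -0.014086
denominator = 1 − 1.396986 = -0.396986
p = -0.014086 / -0.396986 = 0.0355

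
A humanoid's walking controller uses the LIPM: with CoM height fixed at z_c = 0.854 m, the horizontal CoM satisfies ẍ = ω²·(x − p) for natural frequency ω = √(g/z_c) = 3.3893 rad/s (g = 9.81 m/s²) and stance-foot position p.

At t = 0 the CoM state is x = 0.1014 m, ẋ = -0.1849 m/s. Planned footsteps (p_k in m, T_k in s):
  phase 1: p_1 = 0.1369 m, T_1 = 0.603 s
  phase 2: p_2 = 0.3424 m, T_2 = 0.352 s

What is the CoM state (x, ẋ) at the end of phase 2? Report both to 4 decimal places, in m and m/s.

x = -1.1732, ẋ = -4.9280

phase 1: p=0.1369, T=0.603, ωT=2.043748, cosh=3.924515, sinh=3.794972; start (x,ẋ)=(0.101400, -0.184900) → end (x,ẋ)=(-0.209451, -1.182254)
phase 2: p=0.3424, T=0.352, ωT=1.193034, cosh=1.800184, sinh=1.496884; start (x,ẋ)=(-0.209451, -1.182254) → end (x,ẋ)=(-1.173176, -4.928032)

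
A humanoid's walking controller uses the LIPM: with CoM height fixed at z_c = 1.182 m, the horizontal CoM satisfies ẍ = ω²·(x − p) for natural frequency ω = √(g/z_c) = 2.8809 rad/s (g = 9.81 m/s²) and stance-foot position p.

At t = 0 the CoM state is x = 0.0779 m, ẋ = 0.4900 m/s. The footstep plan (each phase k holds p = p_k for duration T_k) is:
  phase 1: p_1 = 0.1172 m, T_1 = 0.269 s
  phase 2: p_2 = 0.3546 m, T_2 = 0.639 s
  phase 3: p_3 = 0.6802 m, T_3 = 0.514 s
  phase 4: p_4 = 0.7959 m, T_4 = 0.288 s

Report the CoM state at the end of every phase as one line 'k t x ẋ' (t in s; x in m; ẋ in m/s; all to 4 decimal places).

1 0.2690 0.2109 0.5479
2 0.9080 0.4745 0.4982
3 1.4220 0.5652 -0.0832
4 1.7100 0.4543 -0.7304

phase 1: p=0.1172, T=0.269, ωT=0.774962, cosh=1.315616, sinh=0.854894; start (x,ẋ)=(0.077900, 0.490000) → end (x,ẋ)=(0.210902, 0.547861)
phase 2: p=0.3546, T=0.639, ωT=1.840895, cosh=3.230426, sinh=3.071751; start (x,ẋ)=(0.210902, 0.547861) → end (x,ẋ)=(0.474548, 0.498179)
phase 3: p=0.6802, T=0.514, ωT=1.480783, cosh=2.311922, sinh=2.084463; start (x,ẋ)=(0.474548, 0.498179) → end (x,ẋ)=(0.565204, -0.083214)
phase 4: p=0.7959, T=0.288, ωT=0.829699, cosh=1.364405, sinh=0.928224; start (x,ẋ)=(0.565204, -0.083214) → end (x,ẋ)=(0.454327, -0.730445)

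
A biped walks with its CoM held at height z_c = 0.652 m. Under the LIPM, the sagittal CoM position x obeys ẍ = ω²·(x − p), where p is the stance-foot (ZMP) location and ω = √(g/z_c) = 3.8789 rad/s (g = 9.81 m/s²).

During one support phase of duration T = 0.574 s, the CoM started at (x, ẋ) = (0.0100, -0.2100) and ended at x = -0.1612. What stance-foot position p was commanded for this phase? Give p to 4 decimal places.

p = -0.0108

ωT = 3.8789·0.574 = 2.226489; cosh(ωT) = 4.687587, sinh(ωT) = 4.579681
x(T) = p + (x₀−p)·cosh(ωT) + (ẋ₀/ω)·sinh(ωT) ⇒ p·(1 − cosh) = x(T) − x₀·cosh − (ẋ₀/ω)·sinh
numerator   = -0.1612 − (0.0100)·4.687587 − (-0.2100/3.8789)·4.579681 = 0.039864
denominator = 1 − 4.687587 = -3.687587
p = 0.039864 / -3.687587 = -0.0108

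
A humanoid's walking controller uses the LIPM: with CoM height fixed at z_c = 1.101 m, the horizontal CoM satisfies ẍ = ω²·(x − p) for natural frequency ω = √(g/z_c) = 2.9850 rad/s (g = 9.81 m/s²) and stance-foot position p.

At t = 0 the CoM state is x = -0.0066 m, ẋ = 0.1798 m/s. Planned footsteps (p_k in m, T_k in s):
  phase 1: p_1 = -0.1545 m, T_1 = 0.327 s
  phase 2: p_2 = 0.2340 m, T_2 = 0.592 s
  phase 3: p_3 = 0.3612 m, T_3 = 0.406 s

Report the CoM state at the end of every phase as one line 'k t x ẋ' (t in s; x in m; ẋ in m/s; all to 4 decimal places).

phase 1: p=-0.1545, T=0.327, ωT=0.976095, cosh=1.515426, sinh=1.138646; start (x,ẋ)=(-0.006600, 0.179800) → end (x,ẋ)=(0.138217, 0.775165)
phase 2: p=0.2340, T=0.592, ωT=1.767120, cosh=3.012397, sinh=2.841573; start (x,ẋ)=(0.138217, 0.775165) → end (x,ẋ)=(0.683383, 1.522666)
phase 3: p=0.3612, T=0.406, ωT=1.211910, cosh=1.828762, sinh=1.531134; start (x,ẋ)=(0.683383, 1.522666) → end (x,ẋ)=(1.731436, 4.257109)

1 0.3270 0.1382 0.7752
2 0.9190 0.6834 1.5227
3 1.3250 1.7314 4.2571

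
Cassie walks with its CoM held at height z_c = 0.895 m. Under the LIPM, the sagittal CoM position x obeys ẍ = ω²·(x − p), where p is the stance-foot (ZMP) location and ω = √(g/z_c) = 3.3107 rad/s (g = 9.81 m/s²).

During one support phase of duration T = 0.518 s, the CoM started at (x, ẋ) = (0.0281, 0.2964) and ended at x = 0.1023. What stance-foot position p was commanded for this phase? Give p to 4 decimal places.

p = 0.1172

ωT = 3.3107·0.518 = 1.714943; cosh(ωT) = 2.868165, sinh(ωT) = 2.688191
x(T) = p + (x₀−p)·cosh(ωT) + (ẋ₀/ω)·sinh(ωT) ⇒ p·(1 − cosh) = x(T) − x₀·cosh − (ẋ₀/ω)·sinh
numerator   = 0.1023 − (0.0281)·2.868165 − (0.2964/3.3107)·2.688191 = -0.218964
denominator = 1 − 2.868165 = -1.868165
p = -0.218964 / -1.868165 = 0.1172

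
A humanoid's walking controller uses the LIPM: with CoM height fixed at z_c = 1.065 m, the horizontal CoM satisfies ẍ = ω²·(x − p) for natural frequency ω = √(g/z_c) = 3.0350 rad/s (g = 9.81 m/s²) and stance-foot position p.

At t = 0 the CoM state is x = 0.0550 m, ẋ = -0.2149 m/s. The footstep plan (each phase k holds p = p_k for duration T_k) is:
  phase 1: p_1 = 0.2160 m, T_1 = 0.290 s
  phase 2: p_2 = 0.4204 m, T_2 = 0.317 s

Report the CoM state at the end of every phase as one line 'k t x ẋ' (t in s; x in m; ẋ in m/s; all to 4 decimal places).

1 0.2900 -0.0822 -0.7914
2 0.6070 -0.6247 -2.8915

phase 1: p=0.2160, T=0.290, ωT=0.880150, cosh=1.412991, sinh=0.998270; start (x,ẋ)=(0.055000, -0.214900) → end (x,ẋ)=(-0.082176, -0.791442)
phase 2: p=0.4204, T=0.317, ωT=0.962095, cosh=1.499633, sinh=1.117541; start (x,ẋ)=(-0.082176, -0.791442) → end (x,ẋ)=(-0.624703, -2.891478)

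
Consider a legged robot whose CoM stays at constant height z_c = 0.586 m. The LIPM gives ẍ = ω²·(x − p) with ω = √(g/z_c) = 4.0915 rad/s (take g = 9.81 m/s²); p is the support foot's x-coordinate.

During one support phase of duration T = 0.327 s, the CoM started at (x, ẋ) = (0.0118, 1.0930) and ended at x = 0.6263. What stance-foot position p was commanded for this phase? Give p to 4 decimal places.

p = -0.1237

ωT = 4.0915·0.327 = 1.337921; cosh(ωT) = 2.036750, sinh(ωT) = 1.774360
x(T) = p + (x₀−p)·cosh(ωT) + (ẋ₀/ω)·sinh(ωT) ⇒ p·(1 − cosh) = x(T) − x₀·cosh − (ẋ₀/ω)·sinh
numerator   = 0.6263 − (0.0118)·2.036750 − (1.0930/4.0915)·1.774360 = 0.128265
denominator = 1 − 2.036750 = -1.036750
p = 0.128265 / -1.036750 = -0.1237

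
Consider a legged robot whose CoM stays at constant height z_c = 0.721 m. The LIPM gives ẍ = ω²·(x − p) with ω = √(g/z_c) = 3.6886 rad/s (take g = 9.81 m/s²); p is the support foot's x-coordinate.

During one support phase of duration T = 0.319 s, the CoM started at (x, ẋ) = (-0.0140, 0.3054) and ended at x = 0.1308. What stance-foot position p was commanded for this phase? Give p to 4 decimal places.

p = -0.0440

ωT = 3.6886·0.319 = 1.176663; cosh(ωT) = 1.775920, sinh(ωT) = 1.467614
x(T) = p + (x₀−p)·cosh(ωT) + (ẋ₀/ω)·sinh(ωT) ⇒ p·(1 − cosh) = x(T) − x₀·cosh − (ẋ₀/ω)·sinh
numerator   = 0.1308 − (-0.0140)·1.775920 − (0.3054/3.6886)·1.467614 = 0.034151
denominator = 1 − 1.775920 = -0.775920
p = 0.034151 / -0.775920 = -0.0440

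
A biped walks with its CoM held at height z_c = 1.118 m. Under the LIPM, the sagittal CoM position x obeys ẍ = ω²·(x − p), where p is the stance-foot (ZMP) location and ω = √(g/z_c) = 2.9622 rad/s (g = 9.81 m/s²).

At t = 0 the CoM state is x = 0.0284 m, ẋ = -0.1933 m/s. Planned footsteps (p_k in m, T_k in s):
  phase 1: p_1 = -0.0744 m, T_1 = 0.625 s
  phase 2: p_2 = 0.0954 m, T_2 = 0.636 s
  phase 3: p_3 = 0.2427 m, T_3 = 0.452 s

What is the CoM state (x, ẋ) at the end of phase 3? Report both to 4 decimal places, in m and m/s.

x = 0.8093, ẋ = 1.8098

phase 1: p=-0.0744, T=0.625, ωT=1.851375, cosh=3.262796, sinh=3.105775; start (x,ẋ)=(0.028400, -0.193300) → end (x,ẋ)=(0.058346, 0.315054)
phase 2: p=0.0954, T=0.636, ωT=1.883959, cosh=3.365745, sinh=3.213758; start (x,ẋ)=(0.058346, 0.315054) → end (x,ẋ)=(0.312496, 0.707648)
phase 3: p=0.2427, T=0.452, ωT=1.338914, cosh=2.038515, sinh=1.776385; start (x,ẋ)=(0.312496, 0.707648) → end (x,ẋ)=(0.809346, 1.809819)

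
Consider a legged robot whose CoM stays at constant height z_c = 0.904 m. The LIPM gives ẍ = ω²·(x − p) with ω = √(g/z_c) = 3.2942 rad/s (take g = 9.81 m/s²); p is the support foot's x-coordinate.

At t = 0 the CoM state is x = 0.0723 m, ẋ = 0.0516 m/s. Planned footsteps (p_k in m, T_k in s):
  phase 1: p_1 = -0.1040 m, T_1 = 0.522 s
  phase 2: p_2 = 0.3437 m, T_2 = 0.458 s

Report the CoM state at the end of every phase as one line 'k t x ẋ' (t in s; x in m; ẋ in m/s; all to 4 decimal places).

1 0.5220 0.4462 1.7176
2 0.9800 1.7076 4.7983

phase 1: p=-0.1040, T=0.522, ωT=1.719572, cosh=2.880642, sinh=2.701499; start (x,ẋ)=(0.072300, 0.051600) → end (x,ẋ)=(0.446173, 1.717584)
phase 2: p=0.3437, T=0.458, ωT=1.508744, cosh=2.371117, sinh=2.149930; start (x,ẋ)=(0.446173, 1.717584) → end (x,ẋ)=(1.707641, 4.798339)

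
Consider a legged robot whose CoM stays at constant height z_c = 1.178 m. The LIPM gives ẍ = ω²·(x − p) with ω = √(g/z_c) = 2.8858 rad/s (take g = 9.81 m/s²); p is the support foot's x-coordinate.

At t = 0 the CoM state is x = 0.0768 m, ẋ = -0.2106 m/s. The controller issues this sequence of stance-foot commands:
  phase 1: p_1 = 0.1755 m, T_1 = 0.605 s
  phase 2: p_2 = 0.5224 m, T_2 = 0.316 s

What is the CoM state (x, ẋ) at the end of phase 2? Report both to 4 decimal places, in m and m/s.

phase 1: p=0.1755, T=0.605, ωT=1.745909, cosh=2.952797, sinh=2.778311; start (x,ẋ)=(0.076800, -0.210600) → end (x,ẋ)=(-0.318697, -1.413201)
phase 2: p=0.5224, T=0.316, ωT=0.911913, cosh=1.445417, sinh=1.043662; start (x,ẋ)=(-0.318697, -1.413201) → end (x,ẋ)=(-1.204426, -4.575880)

x = -1.2044, ẋ = -4.5759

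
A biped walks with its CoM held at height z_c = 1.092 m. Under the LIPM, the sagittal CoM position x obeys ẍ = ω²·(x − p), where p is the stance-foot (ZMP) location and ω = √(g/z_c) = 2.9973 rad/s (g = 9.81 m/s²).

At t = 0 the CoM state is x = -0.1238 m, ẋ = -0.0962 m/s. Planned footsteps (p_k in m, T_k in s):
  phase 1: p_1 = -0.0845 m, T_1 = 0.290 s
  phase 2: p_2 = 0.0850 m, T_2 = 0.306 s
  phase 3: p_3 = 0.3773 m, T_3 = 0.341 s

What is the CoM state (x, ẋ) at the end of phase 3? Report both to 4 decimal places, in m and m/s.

phase 1: p=-0.0845, T=0.290, ωT=0.869217, cosh=1.402161, sinh=0.982881; start (x,ẋ)=(-0.123800, -0.096200) → end (x,ẋ)=(-0.171151, -0.250665)
phase 2: p=0.0850, T=0.306, ωT=0.917174, cosh=1.450928, sinh=1.051281; start (x,ẋ)=(-0.171151, -0.250665) → end (x,ẋ)=(-0.374576, -1.170830)
phase 3: p=0.3773, T=0.341, ωT=1.022079, cosh=1.569407, sinh=1.209561; start (x,ẋ)=(-0.374576, -1.170830) → end (x,ẋ)=(-1.275187, -4.563371)

x = -1.2752, ẋ = -4.5634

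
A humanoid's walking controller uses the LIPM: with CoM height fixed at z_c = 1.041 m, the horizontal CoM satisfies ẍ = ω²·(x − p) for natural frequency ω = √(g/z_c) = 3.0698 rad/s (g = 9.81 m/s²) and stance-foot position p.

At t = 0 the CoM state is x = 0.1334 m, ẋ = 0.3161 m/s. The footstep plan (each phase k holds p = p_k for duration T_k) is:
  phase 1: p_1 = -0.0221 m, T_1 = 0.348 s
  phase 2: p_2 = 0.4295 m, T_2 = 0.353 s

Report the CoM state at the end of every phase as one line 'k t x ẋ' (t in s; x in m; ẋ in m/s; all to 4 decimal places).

1 0.3480 0.3631 1.1269
2 0.7010 0.8004 1.5890

phase 1: p=-0.0221, T=0.348, ωT=1.068290, cosh=1.626998, sinh=1.283402; start (x,ẋ)=(0.133400, 0.316100) → end (x,ẋ)=(0.363051, 1.126931)
phase 2: p=0.4295, T=0.353, ωT=1.083639, cosh=1.646889, sinh=1.308527; start (x,ẋ)=(0.363051, 1.126931) → end (x,ẋ)=(0.800430, 1.589011)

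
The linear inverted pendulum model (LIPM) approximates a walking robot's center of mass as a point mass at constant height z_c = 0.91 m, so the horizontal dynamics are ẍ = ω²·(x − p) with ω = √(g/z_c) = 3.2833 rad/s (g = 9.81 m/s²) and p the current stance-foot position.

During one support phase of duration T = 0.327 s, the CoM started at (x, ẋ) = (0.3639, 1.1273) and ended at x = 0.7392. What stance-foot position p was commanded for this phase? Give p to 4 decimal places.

p = 0.4717

ωT = 3.2833·0.327 = 1.073639; cosh(ωT) = 1.633885, sinh(ωT) = 1.292123
x(T) = p + (x₀−p)·cosh(ωT) + (ẋ₀/ω)·sinh(ωT) ⇒ p·(1 − cosh) = x(T) − x₀·cosh − (ẋ₀/ω)·sinh
numerator   = 0.7392 − (0.3639)·1.633885 − (1.1273/3.2833)·1.292123 = -0.299013
denominator = 1 − 1.633885 = -0.633885
p = -0.299013 / -0.633885 = 0.4717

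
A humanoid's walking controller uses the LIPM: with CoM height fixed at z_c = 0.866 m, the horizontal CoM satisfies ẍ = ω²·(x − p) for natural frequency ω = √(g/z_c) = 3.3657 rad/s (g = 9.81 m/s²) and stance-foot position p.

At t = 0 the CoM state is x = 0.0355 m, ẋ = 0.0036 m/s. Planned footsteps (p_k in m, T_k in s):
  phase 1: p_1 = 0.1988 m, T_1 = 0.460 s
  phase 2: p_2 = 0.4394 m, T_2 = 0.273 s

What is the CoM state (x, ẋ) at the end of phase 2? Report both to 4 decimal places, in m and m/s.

x = -0.8732, ẋ = -4.0480

phase 1: p=0.1988, T=0.460, ωT=1.548222, cosh=2.457863, sinh=2.245237; start (x,ẋ)=(0.035500, 0.003600) → end (x,ẋ)=(-0.200168, -1.225176)
phase 2: p=0.4394, T=0.273, ωT=0.918836, cosh=1.452677, sinh=1.053694; start (x,ẋ)=(-0.200168, -1.225176) → end (x,ẋ)=(-0.873249, -4.047960)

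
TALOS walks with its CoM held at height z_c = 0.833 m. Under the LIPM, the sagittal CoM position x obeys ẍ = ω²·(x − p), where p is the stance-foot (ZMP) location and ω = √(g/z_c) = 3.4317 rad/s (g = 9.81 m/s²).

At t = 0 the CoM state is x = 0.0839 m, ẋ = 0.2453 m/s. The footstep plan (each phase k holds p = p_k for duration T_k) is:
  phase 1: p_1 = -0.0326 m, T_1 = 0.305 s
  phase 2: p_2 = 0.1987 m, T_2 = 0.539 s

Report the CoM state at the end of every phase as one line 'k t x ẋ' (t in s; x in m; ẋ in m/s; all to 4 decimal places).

phase 1: p=-0.0326, T=0.305, ωT=1.046669, cosh=1.599626, sinh=1.248521; start (x,ẋ)=(0.083900, 0.245300) → end (x,ẋ)=(0.243001, 0.891538)
phase 2: p=0.1987, T=0.539, ωT=1.849686, cosh=3.257556, sinh=3.100269; start (x,ẋ)=(0.243001, 0.891538) → end (x,ẋ)=(1.148449, 3.375567)

1 0.3050 0.2430 0.8915
2 0.8440 1.1484 3.3756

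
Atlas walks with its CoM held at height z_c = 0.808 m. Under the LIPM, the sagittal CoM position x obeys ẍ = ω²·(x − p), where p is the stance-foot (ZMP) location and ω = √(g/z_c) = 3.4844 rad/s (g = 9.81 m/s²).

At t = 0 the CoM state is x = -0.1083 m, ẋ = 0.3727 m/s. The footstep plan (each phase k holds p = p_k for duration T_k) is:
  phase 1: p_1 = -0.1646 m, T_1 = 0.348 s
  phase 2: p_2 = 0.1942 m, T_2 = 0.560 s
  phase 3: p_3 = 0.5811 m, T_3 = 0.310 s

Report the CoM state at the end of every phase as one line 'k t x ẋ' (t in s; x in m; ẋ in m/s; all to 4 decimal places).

1 0.3480 0.1023 0.9826
2 0.9080 0.8366 2.4234
3 1.2180 1.9068 5.1399

phase 1: p=-0.1646, T=0.348, ωT=1.212571, cosh=1.829775, sinh=1.532343; start (x,ẋ)=(-0.108300, 0.372700) → end (x,ẋ)=(0.102320, 0.982560)
phase 2: p=0.1942, T=0.560, ωT=1.951264, cosh=3.589836, sinh=3.447742; start (x,ẋ)=(0.102320, 0.982560) → end (x,ẋ)=(0.836587, 2.423439)
phase 3: p=0.5811, T=0.310, ωT=1.080164, cosh=1.642351, sinh=1.302811; start (x,ẋ)=(0.836587, 2.423439) → end (x,ẋ)=(1.906818, 5.139923)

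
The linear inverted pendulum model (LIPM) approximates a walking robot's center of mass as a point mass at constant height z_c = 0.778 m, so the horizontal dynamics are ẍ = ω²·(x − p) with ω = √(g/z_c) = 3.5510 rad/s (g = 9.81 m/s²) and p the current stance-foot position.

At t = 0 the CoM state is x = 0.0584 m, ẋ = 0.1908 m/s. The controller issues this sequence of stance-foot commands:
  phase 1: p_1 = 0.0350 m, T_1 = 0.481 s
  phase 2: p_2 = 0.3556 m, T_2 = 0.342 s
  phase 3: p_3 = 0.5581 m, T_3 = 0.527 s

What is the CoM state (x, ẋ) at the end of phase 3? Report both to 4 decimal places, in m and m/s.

phase 1: p=0.0350, T=0.481, ωT=1.708031, cosh=2.849654, sinh=2.668432; start (x,ẋ)=(0.058400, 0.190800) → end (x,ẋ)=(0.245060, 0.765443)
phase 2: p=0.3556, T=0.342, ωT=1.214442, cosh=1.832645, sinh=1.535769; start (x,ẋ)=(0.245060, 0.765443) → end (x,ẋ)=(0.484066, 0.799955)
phase 3: p=0.5581, T=0.527, ωT=1.871377, cosh=3.325574, sinh=3.171663; start (x,ẋ)=(0.484066, 0.799955) → end (x,ẋ)=(1.026394, 1.826496)

x = 1.0264, ẋ = 1.8265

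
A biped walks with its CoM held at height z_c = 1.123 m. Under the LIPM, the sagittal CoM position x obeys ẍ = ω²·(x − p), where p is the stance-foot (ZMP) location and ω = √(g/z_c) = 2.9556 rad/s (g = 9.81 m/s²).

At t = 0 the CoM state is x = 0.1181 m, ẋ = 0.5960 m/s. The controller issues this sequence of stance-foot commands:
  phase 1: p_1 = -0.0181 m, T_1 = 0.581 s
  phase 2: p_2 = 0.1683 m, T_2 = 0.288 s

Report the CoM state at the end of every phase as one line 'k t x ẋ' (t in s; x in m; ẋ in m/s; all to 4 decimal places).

1 0.5810 0.9168 2.7978
2 0.8690 2.1113 5.9929

phase 1: p=-0.0181, T=0.581, ωT=1.717204, cosh=2.874251, sinh=2.694683; start (x,ẋ)=(0.118100, 0.596000) → end (x,ẋ)=(0.916759, 2.797805)
phase 2: p=0.1683, T=0.288, ωT=0.851213, cosh=1.384691, sinh=0.957795; start (x,ẋ)=(0.916759, 2.797805) → end (x,ẋ)=(2.111344, 5.992878)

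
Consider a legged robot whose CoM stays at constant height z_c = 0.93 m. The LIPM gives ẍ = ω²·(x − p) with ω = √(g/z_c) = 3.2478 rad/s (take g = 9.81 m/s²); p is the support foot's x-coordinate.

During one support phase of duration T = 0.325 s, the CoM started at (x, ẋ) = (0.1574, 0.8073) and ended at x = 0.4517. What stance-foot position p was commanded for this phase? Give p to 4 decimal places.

ωT = 3.2478·0.325 = 1.055535; cosh(ωT) = 1.610759, sinh(ωT) = 1.262753
x(T) = p + (x₀−p)·cosh(ωT) + (ẋ₀/ω)·sinh(ωT) ⇒ p·(1 − cosh) = x(T) − x₀·cosh − (ẋ₀/ω)·sinh
numerator   = 0.4517 − (0.1574)·1.610759 − (0.8073/3.2478)·1.262753 = -0.115714
denominator = 1 − 1.610759 = -0.610759
p = -0.115714 / -0.610759 = 0.1895

p = 0.1895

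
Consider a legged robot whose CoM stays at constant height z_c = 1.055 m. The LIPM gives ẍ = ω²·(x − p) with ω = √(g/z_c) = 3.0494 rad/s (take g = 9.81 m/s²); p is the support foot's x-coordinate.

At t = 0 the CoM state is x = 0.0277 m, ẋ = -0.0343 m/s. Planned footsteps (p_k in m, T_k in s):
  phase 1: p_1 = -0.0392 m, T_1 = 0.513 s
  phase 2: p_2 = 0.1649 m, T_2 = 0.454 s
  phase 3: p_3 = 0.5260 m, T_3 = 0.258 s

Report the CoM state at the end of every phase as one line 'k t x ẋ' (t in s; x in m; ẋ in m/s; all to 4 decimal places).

phase 1: p=-0.0392, T=0.513, ωT=1.564342, cosh=2.494378, sinh=2.285152; start (x,ẋ)=(0.027700, -0.034300) → end (x,ẋ)=(0.101970, 0.380625)
phase 2: p=0.1649, T=0.454, ωT=1.384428, cosh=2.121504, sinh=1.871036; start (x,ẋ)=(0.101970, 0.380625) → end (x,ẋ)=(0.264936, 0.448449)
phase 3: p=0.5260, T=0.258, ωT=0.786745, cosh=1.325780, sinh=0.870456; start (x,ẋ)=(0.264936, 0.448449) → end (x,ẋ)=(0.307897, -0.098414)

1 0.5130 0.1020 0.3806
2 0.9670 0.2649 0.4484
3 1.2250 0.3079 -0.0984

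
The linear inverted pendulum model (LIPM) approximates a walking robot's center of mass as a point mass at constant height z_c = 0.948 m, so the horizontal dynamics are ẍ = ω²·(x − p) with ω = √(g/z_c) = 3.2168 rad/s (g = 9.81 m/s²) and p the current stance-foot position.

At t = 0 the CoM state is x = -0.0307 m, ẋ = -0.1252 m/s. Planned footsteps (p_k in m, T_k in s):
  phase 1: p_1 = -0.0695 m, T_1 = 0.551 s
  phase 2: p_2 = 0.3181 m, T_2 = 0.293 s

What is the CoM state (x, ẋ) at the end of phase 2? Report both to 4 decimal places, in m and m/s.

x = -0.2531, ẋ = -1.3683

phase 1: p=-0.0695, T=0.551, ωT=1.772457, cosh=3.027605, sinh=2.857690; start (x,ẋ)=(-0.030700, -0.125200) → end (x,ẋ)=(-0.063252, -0.022383)
phase 2: p=0.3181, T=0.293, ωT=0.942522, cosh=1.478045, sinh=1.088402; start (x,ẋ)=(-0.063252, -0.022383) → end (x,ẋ)=(-0.253129, -1.368261)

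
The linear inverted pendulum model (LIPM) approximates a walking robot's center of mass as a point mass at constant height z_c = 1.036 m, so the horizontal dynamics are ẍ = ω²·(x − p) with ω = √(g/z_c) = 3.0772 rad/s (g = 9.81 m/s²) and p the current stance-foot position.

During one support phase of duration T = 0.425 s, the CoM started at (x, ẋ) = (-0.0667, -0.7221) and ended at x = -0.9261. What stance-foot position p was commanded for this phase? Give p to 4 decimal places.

p = 0.3979

ωT = 3.0772·0.425 = 1.307810; cosh(ωT) = 1.984239, sinh(ωT) = 1.713827
x(T) = p + (x₀−p)·cosh(ωT) + (ẋ₀/ω)·sinh(ωT) ⇒ p·(1 − cosh) = x(T) − x₀·cosh − (ẋ₀/ω)·sinh
numerator   = -0.9261 − (-0.0667)·1.984239 − (-0.7221/3.0772)·1.713827 = -0.391582
denominator = 1 − 1.984239 = -0.984239
p = -0.391582 / -0.984239 = 0.3979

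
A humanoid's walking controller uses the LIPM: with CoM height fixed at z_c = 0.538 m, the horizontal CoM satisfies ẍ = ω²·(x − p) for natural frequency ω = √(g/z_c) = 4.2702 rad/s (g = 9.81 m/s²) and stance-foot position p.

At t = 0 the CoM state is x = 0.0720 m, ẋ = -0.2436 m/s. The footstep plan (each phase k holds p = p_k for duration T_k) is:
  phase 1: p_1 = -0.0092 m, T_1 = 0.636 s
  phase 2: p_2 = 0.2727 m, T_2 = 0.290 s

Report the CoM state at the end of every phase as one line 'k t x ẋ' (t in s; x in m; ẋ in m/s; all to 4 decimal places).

1 0.6360 0.1779 0.7601
2 0.9260 0.3768 0.7819

phase 1: p=-0.0092, T=0.636, ωT=2.715847, cosh=7.591781, sinh=7.525632; start (x,ẋ)=(0.072000, -0.243600) → end (x,ẋ)=(0.177942, 0.760082)
phase 2: p=0.2727, T=0.290, ωT=1.238358, cosh=1.869902, sinh=1.580042; start (x,ẋ)=(0.177942, 0.760082) → end (x,ẋ)=(0.376753, 0.781934)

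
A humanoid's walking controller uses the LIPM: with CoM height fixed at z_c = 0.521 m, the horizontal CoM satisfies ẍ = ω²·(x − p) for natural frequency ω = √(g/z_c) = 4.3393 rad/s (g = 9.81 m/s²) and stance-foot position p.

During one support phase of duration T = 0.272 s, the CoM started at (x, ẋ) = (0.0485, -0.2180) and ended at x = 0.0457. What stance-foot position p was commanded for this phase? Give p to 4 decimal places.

ωT = 4.3393·0.272 = 1.180290; cosh(ωT) = 1.781253, sinh(ωT) = 1.474064
x(T) = p + (x₀−p)·cosh(ωT) + (ẋ₀/ω)·sinh(ωT) ⇒ p·(1 − cosh) = x(T) − x₀·cosh − (ẋ₀/ω)·sinh
numerator   = 0.0457 − (0.0485)·1.781253 − (-0.2180/4.3393)·1.474064 = 0.033364
denominator = 1 − 1.781253 = -0.781253
p = 0.033364 / -0.781253 = -0.0427

p = -0.0427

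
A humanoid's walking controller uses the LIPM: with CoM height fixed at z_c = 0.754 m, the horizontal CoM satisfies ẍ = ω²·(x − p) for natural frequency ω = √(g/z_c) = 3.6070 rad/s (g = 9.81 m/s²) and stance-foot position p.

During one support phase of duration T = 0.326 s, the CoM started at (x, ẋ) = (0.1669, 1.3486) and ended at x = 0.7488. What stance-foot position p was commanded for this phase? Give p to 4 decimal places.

ωT = 3.6070·0.326 = 1.175882; cosh(ωT) = 1.774773, sinh(ωT) = 1.466227
x(T) = p + (x₀−p)·cosh(ωT) + (ẋ₀/ω)·sinh(ωT) ⇒ p·(1 − cosh) = x(T) − x₀·cosh − (ẋ₀/ω)·sinh
numerator   = 0.7488 − (0.1669)·1.774773 − (1.3486/3.6070)·1.466227 = -0.095609
denominator = 1 − 1.774773 = -0.774773
p = -0.095609 / -0.774773 = 0.1234

p = 0.1234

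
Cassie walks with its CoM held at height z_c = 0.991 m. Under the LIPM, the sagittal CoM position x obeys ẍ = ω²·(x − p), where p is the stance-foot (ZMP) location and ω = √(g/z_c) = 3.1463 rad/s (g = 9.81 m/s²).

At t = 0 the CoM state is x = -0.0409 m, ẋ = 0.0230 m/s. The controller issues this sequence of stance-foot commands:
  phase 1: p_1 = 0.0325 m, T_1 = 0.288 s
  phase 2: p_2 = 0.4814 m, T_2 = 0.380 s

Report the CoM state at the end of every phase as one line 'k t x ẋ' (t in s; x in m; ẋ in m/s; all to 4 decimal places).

1 0.2880 -0.0656 -0.2060
2 0.6680 -0.6037 -2.9557

phase 1: p=0.0325, T=0.288, ωT=0.906134, cosh=1.439410, sinh=1.035327; start (x,ẋ)=(-0.040900, 0.023000) → end (x,ẋ)=(-0.065584, -0.205990)
phase 2: p=0.4814, T=0.380, ωT=1.195594, cosh=1.804022, sinh=1.501498; start (x,ẋ)=(-0.065584, -0.205990) → end (x,ẋ)=(-0.603676, -2.955655)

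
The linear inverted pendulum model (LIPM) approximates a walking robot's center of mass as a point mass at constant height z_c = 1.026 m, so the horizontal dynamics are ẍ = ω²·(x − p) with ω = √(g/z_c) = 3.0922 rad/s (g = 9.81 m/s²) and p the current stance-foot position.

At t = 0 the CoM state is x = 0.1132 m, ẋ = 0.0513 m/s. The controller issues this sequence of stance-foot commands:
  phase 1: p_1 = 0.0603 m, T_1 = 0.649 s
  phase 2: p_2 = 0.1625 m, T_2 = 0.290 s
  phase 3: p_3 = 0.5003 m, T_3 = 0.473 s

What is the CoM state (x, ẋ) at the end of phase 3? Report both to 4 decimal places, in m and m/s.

x = 1.9225, ẋ = 4.6680

phase 1: p=0.0603, T=0.649, ωT=2.006838, cosh=3.787084, sinh=3.652671; start (x,ẋ)=(0.113200, 0.051300) → end (x,ẋ)=(0.321235, 0.791772)
phase 2: p=0.1625, T=0.290, ωT=0.896738, cosh=1.429746, sinh=1.021847; start (x,ẋ)=(0.321235, 0.791772) → end (x,ẋ)=(0.651099, 1.633596)
phase 3: p=0.5003, T=0.473, ωT=1.462611, cosh=2.274423, sinh=2.042792; start (x,ẋ)=(0.651099, 1.633596) → end (x,ẋ)=(1.922480, 4.668045)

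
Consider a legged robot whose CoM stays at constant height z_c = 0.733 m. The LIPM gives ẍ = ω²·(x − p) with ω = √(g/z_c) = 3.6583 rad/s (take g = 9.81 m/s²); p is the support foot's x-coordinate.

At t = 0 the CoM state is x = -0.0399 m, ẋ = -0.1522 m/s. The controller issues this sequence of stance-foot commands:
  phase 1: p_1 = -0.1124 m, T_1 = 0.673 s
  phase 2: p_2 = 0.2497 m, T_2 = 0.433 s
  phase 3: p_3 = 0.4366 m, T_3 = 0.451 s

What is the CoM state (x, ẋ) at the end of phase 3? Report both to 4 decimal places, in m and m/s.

phase 1: p=-0.1124, T=0.673, ωT=2.462036, cosh=5.906963, sinh=5.821702; start (x,ẋ)=(-0.039900, -0.152200) → end (x,ẋ)=(0.073649, 0.645031)
phase 2: p=0.2497, T=0.433, ωT=1.584044, cosh=2.539886, sinh=2.334742; start (x,ẋ)=(0.073649, 0.645031) → end (x,ẋ)=(0.214211, 0.134618)
phase 3: p=0.4366, T=0.451, ωT=1.649893, cosh=2.699247, sinh=2.507177; start (x,ẋ)=(0.214211, 0.134618) → end (x,ẋ)=(-0.071423, -1.676384)

x = -0.0714, ẋ = -1.6764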